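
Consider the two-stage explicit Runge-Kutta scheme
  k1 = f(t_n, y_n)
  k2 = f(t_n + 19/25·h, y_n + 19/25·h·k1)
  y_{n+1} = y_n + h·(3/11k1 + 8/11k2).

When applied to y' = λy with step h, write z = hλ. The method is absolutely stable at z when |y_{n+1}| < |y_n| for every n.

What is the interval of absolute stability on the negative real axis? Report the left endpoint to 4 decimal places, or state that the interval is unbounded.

On y'=λy, z=hλ:
  k1=λy_n ⇒ h·k1=z·y_n;  k2=λ(1+19/25z)y_n ⇒ h·k2=z(1+19/25z)y_n
  y_{n+1}/y_n = 1 + 3/11z + 8/11z(1+19/25z) = 1 + z + 152/275z²
  so R(z) = 1 + z + 152/275z².

Find x<0 with |R(x)|<1.
x=-1.03: |R|=0.5564
R=1: x+152/275x²=0 ⇒ x=−275/152=-1.8092; min R=1−1/(4·152/275)=0.5477>−1
Confirm numerically:
  x=-1.246: |R|=0.61212 <1
  x=-0.928: |R|=0.54800 <1
  x=-0.849: |R|=0.54941 <1
  x=-0.829: |R|=0.55086 <1
  x=-2.316: |R|=1.64875 >1
  x=-1.878: |R|=1.07140 >1
Stable set (-1.8092, 0).

(-1.8092, 0).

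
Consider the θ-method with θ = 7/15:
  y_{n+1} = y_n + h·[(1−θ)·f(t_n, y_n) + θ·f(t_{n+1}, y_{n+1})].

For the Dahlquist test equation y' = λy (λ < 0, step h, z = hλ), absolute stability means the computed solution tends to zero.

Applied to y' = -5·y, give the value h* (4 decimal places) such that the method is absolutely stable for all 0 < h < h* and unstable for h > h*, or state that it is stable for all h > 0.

(-30.0000,0); λ=-5 ⇒ h* = (30)/5 = 6.0000.

On y'=λy, z=hλ:
  y_{n+1} = y_n + z·[8/15·y_n + 7/15·y_{n+1}] ⇒ (1 − 7/15z)y_{n+1} = (1 + 8/15z)y_n
  so R(z) = (1 + 8/15z)/(1 − 7/15z).

Boundary: |R(x)|=1, x<0.
x=-1.29: |R|=0.1948
R=−1: 1+8/15x = −1+7/15x ⇒ -1/15x=2 ⇒ x=2/(-1/15)=-30.0000
Confirm numerically:
  x=-22.698: |R|=0.95801 <1
  x=-19.904: |R|=0.93458 <1
  x=-14.120: |R|=0.86051 <1
  x=-12.825: |R|=0.83608 <1
  x=-30.308: |R|=1.00136 >1
  x=-30.170: |R|=1.00075 >1
Stable set (-30.0000, 0).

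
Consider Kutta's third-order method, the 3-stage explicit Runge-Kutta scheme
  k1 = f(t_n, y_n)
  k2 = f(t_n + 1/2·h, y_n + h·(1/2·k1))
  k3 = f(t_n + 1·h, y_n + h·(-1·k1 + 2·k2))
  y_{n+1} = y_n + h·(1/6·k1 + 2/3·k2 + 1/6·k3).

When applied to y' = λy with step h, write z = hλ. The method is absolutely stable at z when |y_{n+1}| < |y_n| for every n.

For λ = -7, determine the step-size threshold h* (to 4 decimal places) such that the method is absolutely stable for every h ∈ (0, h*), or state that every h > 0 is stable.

(-2.5127,0); λ=-7 ⇒ h* = 0.3590.

With y'=λy (z=hλ):
  order 3, 3-stage ⇒ R(z)=1+z+z^2/2+z^3/6
  (e.g. R(-1.3)=0.17883, |R|=0.17883)

Need |R(x)|<1, x<0.
x=-1.3: |R|=0.1788
|R(-2.91)|=1.7830 |R(-2.51)|=0.9955 |R(-0.89)|=0.3886
Bisect:
  x_lo=-2.8201 |R|=1.5817  x_hi=-0.1067 |R|=0.8987
  mid=-1.46343 |R|=0.08503 →hi
  mid=-2.14177 |R|=0.48563 →hi
  mid=-2.48094 |R|=0.94846 →hi
  mid=-2.65052 |R|=1.24133 →lo
  mid=-2.56573 |R|=1.08927 →lo
  mid=-2.52334 |R|=1.01750 →lo
  mid=-2.50214 |R|=0.98264 →hi
  ...
  [-2.51290,-2.51274] ⇒ x*=-2.5127
Interval (-2.5127, 0).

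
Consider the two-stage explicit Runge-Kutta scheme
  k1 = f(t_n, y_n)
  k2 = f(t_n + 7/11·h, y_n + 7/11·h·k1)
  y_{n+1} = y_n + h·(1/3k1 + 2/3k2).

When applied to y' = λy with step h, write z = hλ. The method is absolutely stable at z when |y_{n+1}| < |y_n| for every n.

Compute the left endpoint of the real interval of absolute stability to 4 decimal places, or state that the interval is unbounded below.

Test eqn y'=λy, z=hλ:
  k1=λy_n ⇒ h·k1=z·y_n;  k2=λ(1+7/11z)y_n ⇒ h·k2=z(1+7/11z)y_n
  y_{n+1}/y_n = 1 + 1/3z + 2/3z(1+7/11z) = 1 + z + 14/33z²
  Hence R(z) = 1 + z + 14/33z².

Boundary: |R(x)|=1, x<0.
x=-0.78: |R|=0.4781
R=1: x+14/33x²=0 ⇒ x=−33/14=-2.3571; min R=1−1/(4·14/33)=0.4107>−1
Confirm numerically:
  x=-2.109: |R|=0.77798 <1
  x=-1.641: |R|=0.50143 <1
  x=-1.431: |R|=0.43775 <1
  x=-2.713: |R|=1.40958 >1
  x=-2.619: |R|=1.29095 >1
  x=-2.495: |R|=1.14592 >1
Interval (-2.3571, 0).

left endpoint -2.3571.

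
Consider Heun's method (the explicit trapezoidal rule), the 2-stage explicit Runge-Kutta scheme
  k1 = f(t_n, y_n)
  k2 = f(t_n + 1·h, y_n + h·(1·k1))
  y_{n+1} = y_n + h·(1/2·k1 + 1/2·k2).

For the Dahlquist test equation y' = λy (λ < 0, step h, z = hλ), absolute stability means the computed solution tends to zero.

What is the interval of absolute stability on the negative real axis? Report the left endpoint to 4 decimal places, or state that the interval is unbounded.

Set f=λy, z=hλ:
  order 2, 2-stage ⇒ R(z)=1+z+z^2/2
  (e.g. R(-1.7)=0.74500, |R|=0.74500)

Find x<0 with |R(x)|<1.
x=-1.7: |R|=0.7450
|R(-1.85)|=0.8613 |R(-1.73)|=0.7664 |R(-0.77)|=0.5264
Bisect:
  x_lo=-2.5547 |R|=1.7086  x_hi=-0.2828 |R|=0.7572
  mid=-1.41876 |R|=0.58768 →hi
  mid=-1.98674 |R|=0.98683 →hi
  mid=-2.27073 |R|=1.30737 →lo
  mid=-2.12873 |R|=1.13702 →lo
  mid=-2.05774 |R|=1.05940 →lo
  mid=-2.02224 |R|=1.02249 →lo
  mid=-2.00449 |R|=1.00450 →lo
  mid=-1.99561 |R|=0.99562 →hi
  mid=-2.00005 |R|=1.00005 →lo
  mid=-1.99783 |R|=0.99784 →hi
  ...
  [-2.00005,-1.99991] ⇒ x*=-2.0000
Stable set (-2.0000, 0).

(-2.0000, 0).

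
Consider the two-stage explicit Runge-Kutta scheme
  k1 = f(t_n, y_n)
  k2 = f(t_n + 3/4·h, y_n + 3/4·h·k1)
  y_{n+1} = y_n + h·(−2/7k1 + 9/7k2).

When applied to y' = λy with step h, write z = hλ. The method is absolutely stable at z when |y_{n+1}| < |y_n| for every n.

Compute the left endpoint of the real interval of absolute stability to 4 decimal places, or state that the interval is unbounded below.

Set f=λy, z=hλ:
  k1=λy_n ⇒ h·k1=z·y_n;  k2=λ(1+3/4z)y_n ⇒ h·k2=z(1+3/4z)y_n
  y_{n+1}/y_n = 1 − 2/7z + 9/7z(1+3/4z) = 1 + z + 27/28z²
  Hence R(z) = 1 + z + 27/28z².

Need |R(x)|<1, x<0.
x=-1.12: |R|=1.0896
R=1: x+27/28x²=0 ⇒ x=−28/27=-1.0370; min R=1−1/(4·27/28)=0.7407>−1
Confirm numerically:
  x=-1.007: |R|=0.97083 <1
  x=-0.998: |R|=0.96243 <1
  x=-0.856: |R|=0.85057 <1
  x=-1.616: |R|=1.90219 >1
  x=-1.259: |R|=1.26947 >1
  x=-1.258: |R|=1.26804 >1
So |R|<1 on (-1.0370, 0).

left endpoint -1.0370.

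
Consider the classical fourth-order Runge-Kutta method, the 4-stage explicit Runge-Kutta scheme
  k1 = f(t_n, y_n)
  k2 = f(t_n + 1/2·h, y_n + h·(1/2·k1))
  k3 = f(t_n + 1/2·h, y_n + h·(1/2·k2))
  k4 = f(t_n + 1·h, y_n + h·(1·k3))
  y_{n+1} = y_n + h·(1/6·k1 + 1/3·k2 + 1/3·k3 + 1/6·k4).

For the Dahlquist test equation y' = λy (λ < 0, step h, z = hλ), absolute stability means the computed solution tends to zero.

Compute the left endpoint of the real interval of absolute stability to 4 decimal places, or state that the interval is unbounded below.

left endpoint -2.7853.

On y'=λy, z=hλ:
  order 4, 4-stage ⇒ R(z)=1+z+z^2/2+z^3/6+z^4/24
  (e.g. R(-1.33)=0.29272, |R|=0.29272)

Need |R(x)|<1, x<0.
x=-1.33: |R|=0.2927
|R(-2.22)|=0.4327 |R(-2.15)|=0.3952 |R(-1.41)|=0.2815
Bisect:
  x_lo=-3.3937 |R|=2.3776  x_hi=-0.1696 |R|=0.8440
  mid=-1.78167 |R|=0.28275 →hi
  mid=-2.58769 |R|=0.74072 →hi
  mid=-2.99071 |R|=1.35652 →lo
  mid=-2.78920 |R|=1.00591 →lo
  mid=-2.68845 |R|=0.86354 →hi
  mid=-2.73882 |R|=0.93217 →hi
  mid=-2.76401 |R|=0.96839 →hi
  mid=-2.77661 |R|=0.98698 →hi
  ...
  [-2.78546,-2.78527] ⇒ x*=-2.7853
Stable set (-2.7853, 0).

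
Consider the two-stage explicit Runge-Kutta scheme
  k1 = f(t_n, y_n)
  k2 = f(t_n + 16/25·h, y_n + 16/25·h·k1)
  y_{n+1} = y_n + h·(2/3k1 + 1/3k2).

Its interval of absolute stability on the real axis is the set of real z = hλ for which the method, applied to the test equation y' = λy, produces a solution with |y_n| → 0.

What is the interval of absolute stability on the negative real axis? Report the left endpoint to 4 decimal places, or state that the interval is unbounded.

Set f=λy, z=hλ:
  k1=λy_n ⇒ h·k1=z·y_n;  k2=λ(1+16/25z)y_n ⇒ h·k2=z(1+16/25z)y_n
  y_{n+1}/y_n = 1 + 2/3z + 1/3z(1+16/25z) = 1 + z + 16/75z²
  Hence R(z) = 1 + z + 16/75z².

Solve |R(x)|<1 on ℝ⁻.
x=-1.79: |R|=0.1065
R=1: x+16/75x²=0 ⇒ x=−75/16=-4.6875; min R=1−1/(4·16/75)=-0.1719>−1
Confirm numerically:
  x=-3.644: |R|=0.18880 <1
  x=-3.088: |R|=0.05371 <1
  x=-2.678: |R|=0.14804 <1
  x=-2.607: |R|=0.15709 <1
  x=-4.898: |R|=1.21995 >1
  x=-4.721: |R|=1.03374 >1
  x=-4.715: |R|=1.02766 >1
So |R|<1 on (-4.6875, 0).

(-4.6875, 0).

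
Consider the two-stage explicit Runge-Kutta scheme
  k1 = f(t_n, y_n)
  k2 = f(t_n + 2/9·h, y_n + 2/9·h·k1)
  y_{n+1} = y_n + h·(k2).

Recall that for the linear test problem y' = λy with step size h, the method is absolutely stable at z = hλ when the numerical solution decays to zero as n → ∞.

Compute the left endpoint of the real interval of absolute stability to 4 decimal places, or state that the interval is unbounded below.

Test eqn y'=λy, z=hλ:
  k1=λy_n ⇒ h·k1=z·y_n;  k2=λ(1+2/9z)y_n ⇒ h·k2=z(1+2/9z)y_n
  y_{n+1}/y_n = 1 + z(1+2/9z) = 1 + z + 2/9z²
  R(z) = 1 + z + 2/9z².

Solve |R(x)|<1 on ℝ⁻.
x=-1.48: |R|=0.0068
R=1: x+2/9x²=0 ⇒ x=−9/2=-4.5000; min R=1−1/(4·2/9)=-0.1250>−1
Confirm numerically:
  x=-4.396: |R|=0.89840 <1
  x=-4.219: |R|=0.73655 <1
  x=-3.462: |R|=0.20143 <1
  x=-2.474: |R|=0.11385 <1
  x=-5.009: |R|=1.56657 >1
  x=-4.948: |R|=1.49260 >1
  x=-4.915: |R|=1.45327 >1
Interval (-4.5000, 0).

left endpoint -4.5000.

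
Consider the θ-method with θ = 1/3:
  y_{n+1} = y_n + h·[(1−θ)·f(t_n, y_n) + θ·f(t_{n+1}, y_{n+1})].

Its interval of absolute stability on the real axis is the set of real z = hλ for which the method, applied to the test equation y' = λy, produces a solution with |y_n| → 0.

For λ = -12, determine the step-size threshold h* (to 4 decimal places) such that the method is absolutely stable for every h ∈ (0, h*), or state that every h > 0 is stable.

(-6.0000,0); λ=-12 ⇒ h* = (6)/12 = 0.5000.

Set f=λy, z=hλ:
  y_{n+1} = y_n + z·[2/3·y_n + 1/3·y_{n+1}] ⇒ (1 − 1/3z)y_{n+1} = (1 + 2/3z)y_n
  Hence R(z) = (1 + 2/3z)/(1 − 1/3z).

Find x<0 with |R(x)|<1.
x=-0.68: |R|=0.4457
R=−1: 1+2/3x = −1+1/3x ⇒ -1/3x=2 ⇒ x=2/(-1/3)=-6.0000
Confirm numerically:
  x=-5.520: |R|=0.94366 <1
  x=-3.065: |R|=0.51608 <1
  x=-2.977: |R|=0.49423 <1
  x=-6.111: |R|=1.01218 >1
  x=-6.031: |R|=1.00343 >1
Interval (-6.0000, 0).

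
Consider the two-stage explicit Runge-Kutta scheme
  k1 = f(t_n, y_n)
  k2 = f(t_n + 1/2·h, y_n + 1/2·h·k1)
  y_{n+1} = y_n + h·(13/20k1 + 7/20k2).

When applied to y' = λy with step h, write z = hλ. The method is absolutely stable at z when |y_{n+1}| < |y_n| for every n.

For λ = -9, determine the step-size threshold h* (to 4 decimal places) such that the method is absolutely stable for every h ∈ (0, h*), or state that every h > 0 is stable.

On y'=λy, z=hλ:
  k1=λy_n ⇒ h·k1=z·y_n;  k2=λ(1+1/2z)y_n ⇒ h·k2=z(1+1/2z)y_n
  y_{n+1}/y_n = 1 + 13/20z + 7/20z(1+1/2z) = 1 + z + 7/40z²
  so R(z) = 1 + z + 7/40z².

Boundary: |R(x)|=1, x<0.
x=-0.34: |R|=0.6802
R=1: x+7/40x²=0 ⇒ x=−40/7=-5.7143; min R=1−1/(4·7/40)=-0.4286>−1
Confirm numerically:
  x=-4.928: |R|=0.32191 <1
  x=-4.474: |R|=0.02892 <1
  x=-2.503: |R|=0.40662 <1
  x=-6.048: |R|=1.35320 >1
  x=-5.956: |R|=1.25194 >1
  x=-5.841: |R|=1.12952 >1
Stable set (-5.7143, 0).

(-5.7143,0); λ=-9 ⇒ h* = (40/7)/9 = 0.6349.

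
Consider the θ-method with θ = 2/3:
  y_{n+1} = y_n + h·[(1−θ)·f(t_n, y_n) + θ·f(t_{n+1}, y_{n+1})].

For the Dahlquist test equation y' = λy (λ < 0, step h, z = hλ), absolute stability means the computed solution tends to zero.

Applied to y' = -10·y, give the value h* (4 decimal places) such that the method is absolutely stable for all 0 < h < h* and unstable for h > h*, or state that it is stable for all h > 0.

unbounded; (−∞, 0). Any h>0 works for λ=-10.

Set f=λy, z=hλ:
  y_{n+1} = y_n + z·[1/3·y_n + 2/3·y_{n+1}] ⇒ (1 − 2/3z)y_{n+1} = (1 + 1/3z)y_n
  so R(z) = (1 + 1/3z)/(1 − 2/3z).

Need |R(x)|<1, x<0.
x=-0.95: |R|=0.4184
x=-2: |R|=0.1429
x=-10: |R|=0.3043
x=-100: |R|=0.4778
θ=2/3≥1/2 ⇒ |1+1/3x|<|1−2/3x| ∀x<0 ⇒ unbounded interval.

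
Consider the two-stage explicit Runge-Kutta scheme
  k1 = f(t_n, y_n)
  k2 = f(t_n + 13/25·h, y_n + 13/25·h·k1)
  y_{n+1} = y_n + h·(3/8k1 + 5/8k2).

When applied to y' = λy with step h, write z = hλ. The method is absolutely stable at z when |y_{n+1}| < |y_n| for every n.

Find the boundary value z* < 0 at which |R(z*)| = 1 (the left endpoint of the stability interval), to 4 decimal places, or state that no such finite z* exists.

On y'=λy, z=hλ:
  k1=λy_n ⇒ h·k1=z·y_n;  k2=λ(1+13/25z)y_n ⇒ h·k2=z(1+13/25z)y_n
  y_{n+1}/y_n = 1 + 3/8z + 5/8z(1+13/25z) = 1 + z + 13/40z²
  R(z) = 1 + z + 13/40z².

Solve |R(x)|<1 on ℝ⁻.
x=-1.77: |R|=0.2482
R=1: x+13/40x²=0 ⇒ x=−40/13=-3.0769; min R=1−1/(4·13/40)=0.2308>−1
Confirm numerically:
  x=-2.544: |R|=0.55938 <1
  x=-2.480: |R|=0.51888 <1
  x=-1.852: |R|=0.26272 <1
  x=-3.616: |R|=1.63352 >1
  x=-3.494: |R|=1.47361 >1
  x=-3.350: |R|=1.29731 >1
So |R|<1 on (-3.0769, 0).

left endpoint -3.0769.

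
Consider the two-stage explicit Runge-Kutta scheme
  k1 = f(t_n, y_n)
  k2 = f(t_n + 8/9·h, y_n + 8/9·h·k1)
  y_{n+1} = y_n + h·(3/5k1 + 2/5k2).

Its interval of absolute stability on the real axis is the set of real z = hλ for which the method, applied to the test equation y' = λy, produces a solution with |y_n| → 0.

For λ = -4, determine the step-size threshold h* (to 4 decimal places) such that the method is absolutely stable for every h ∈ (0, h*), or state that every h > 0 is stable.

(-2.8125,0); λ=-4 ⇒ h* = (45/16)/4 = 0.7031.

Test eqn y'=λy, z=hλ:
  k1=λy_n ⇒ h·k1=z·y_n;  k2=λ(1+8/9z)y_n ⇒ h·k2=z(1+8/9z)y_n
  y_{n+1}/y_n = 1 + 3/5z + 2/5z(1+8/9z) = 1 + z + 16/45z²
  Hence R(z) = 1 + z + 16/45z².

Solve |R(x)|<1 on ℝ⁻.
x=-0.4: |R|=0.6569
R=1: x+16/45x²=0 ⇒ x=−45/16=-2.8125; min R=1−1/(4·16/45)=0.2969>−1
Confirm numerically:
  x=-2.570: |R|=0.77841 <1
  x=-1.922: |R|=0.39145 <1
  x=-1.737: |R|=0.33577 <1
  x=-3.260: |R|=1.51870 >1
  x=-3.149: |R|=1.37676 >1
  x=-3.083: |R|=1.29652 >1
Stable set (-2.8125, 0).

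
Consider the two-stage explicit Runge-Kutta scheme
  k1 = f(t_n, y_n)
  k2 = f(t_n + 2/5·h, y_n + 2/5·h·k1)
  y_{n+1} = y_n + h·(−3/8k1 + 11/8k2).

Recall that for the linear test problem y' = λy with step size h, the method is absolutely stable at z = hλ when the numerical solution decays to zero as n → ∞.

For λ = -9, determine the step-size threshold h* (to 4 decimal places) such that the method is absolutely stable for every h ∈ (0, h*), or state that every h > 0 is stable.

Test eqn y'=λy, z=hλ:
  k1=λy_n ⇒ h·k1=z·y_n;  k2=λ(1+2/5z)y_n ⇒ h·k2=z(1+2/5z)y_n
  y_{n+1}/y_n = 1 − 3/8z + 11/8z(1+2/5z) = 1 + z + 11/20z²
  R(z) = 1 + z + 11/20z².

Need |R(x)|<1, x<0.
x=-1.32: |R|=0.6383
R=1: x+11/20x²=0 ⇒ x=−20/11=-1.8182; min R=1−1/(4·11/20)=0.5455>−1
Confirm numerically:
  x=-1.351: |R|=0.65286 <1
  x=-1.239: |R|=0.60532 <1
  x=-0.830: |R|=0.54890 <1
  x=-1.908: |R|=1.09426 >1
  x=-1.896: |R|=1.08115 >1
  x=-1.848: |R|=1.03031 >1
So |R|<1 on (-1.8182, 0).

(-1.8182,0); λ=-9 ⇒ h* = (20/11)/9 = 0.2020.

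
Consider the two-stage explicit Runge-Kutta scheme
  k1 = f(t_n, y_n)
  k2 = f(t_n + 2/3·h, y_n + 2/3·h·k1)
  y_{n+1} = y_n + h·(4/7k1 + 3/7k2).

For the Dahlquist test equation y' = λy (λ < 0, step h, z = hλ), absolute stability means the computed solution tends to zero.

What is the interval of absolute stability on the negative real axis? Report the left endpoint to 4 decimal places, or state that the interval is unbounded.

Set f=λy, z=hλ:
  k1=λy_n ⇒ h·k1=z·y_n;  k2=λ(1+2/3z)y_n ⇒ h·k2=z(1+2/3z)y_n
  y_{n+1}/y_n = 1 + 4/7z + 3/7z(1+2/3z) = 1 + z + 2/7z²
  Hence R(z) = 1 + z + 2/7z².

Need |R(x)|<1, x<0.
x=-1.2: |R|=0.2114
R=1: x+2/7x²=0 ⇒ x=−7/2=-3.5000; min R=1−1/(4·2/7)=0.1250>−1
Confirm numerically:
  x=-2.795: |R|=0.43701 <1
  x=-2.259: |R|=0.19902 <1
  x=-1.827: |R|=0.12669 <1
  x=-4.071: |R|=1.66415 >1
  x=-3.671: |R|=1.17935 >1
  x=-3.622: |R|=1.12625 >1
So |R|<1 on (-3.5000, 0).

(-3.5000, 0).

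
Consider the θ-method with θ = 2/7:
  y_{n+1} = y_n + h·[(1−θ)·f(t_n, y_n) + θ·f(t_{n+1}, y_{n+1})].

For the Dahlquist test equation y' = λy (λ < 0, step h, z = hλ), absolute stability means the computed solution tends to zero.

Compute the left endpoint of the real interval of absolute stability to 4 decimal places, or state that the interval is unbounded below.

left endpoint -4.6667.

On y'=λy, z=hλ:
  y_{n+1} = y_n + z·[5/7·y_n + 2/7·y_{n+1}] ⇒ (1 − 2/7z)y_{n+1} = (1 + 5/7z)y_n
  so R(z) = (1 + 5/7z)/(1 − 2/7z).

Boundary: |R(x)|=1, x<0.
x=-1.1: |R|=0.1630
R=−1: 1+5/7x = −1+2/7x ⇒ -3/7x=2 ⇒ x=2/(-3/7)=-4.6667
Confirm numerically:
  x=-3.938: |R|=0.85305 <1
  x=-2.611: |R|=0.49542 <1
  x=-2.241: |R|=0.36623 <1
  x=-2.230: |R|=0.36213 <1
  x=-5.124: |R|=1.07955 >1
  x=-4.940: |R|=1.04858 >1
  x=-4.753: |R|=1.01569 >1
Stable set (-4.6667, 0).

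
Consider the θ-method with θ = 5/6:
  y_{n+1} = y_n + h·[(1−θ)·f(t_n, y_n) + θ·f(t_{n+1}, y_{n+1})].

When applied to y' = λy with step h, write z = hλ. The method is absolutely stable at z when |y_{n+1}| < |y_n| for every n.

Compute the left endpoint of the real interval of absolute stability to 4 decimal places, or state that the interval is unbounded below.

On y'=λy, z=hλ:
  y_{n+1} = y_n + z·[1/6·y_n + 5/6·y_{n+1}] ⇒ (1 − 5/6z)y_{n+1} = (1 + 1/6z)y_n
  ⇒ R(z) = (1 + 1/6z)/(1 − 5/6z).

Solve |R(x)|<1 on ℝ⁻.
x=-1.06: |R|=0.4372
x=-2: |R|=0.2500
x=-10: |R|=0.0714
x=-100: |R|=0.1858
θ=5/6≥1/2 ⇒ |1+1/6x|<|1−5/6x| ∀x<0 ⇒ interval (−∞,0).

interval (−∞, 0).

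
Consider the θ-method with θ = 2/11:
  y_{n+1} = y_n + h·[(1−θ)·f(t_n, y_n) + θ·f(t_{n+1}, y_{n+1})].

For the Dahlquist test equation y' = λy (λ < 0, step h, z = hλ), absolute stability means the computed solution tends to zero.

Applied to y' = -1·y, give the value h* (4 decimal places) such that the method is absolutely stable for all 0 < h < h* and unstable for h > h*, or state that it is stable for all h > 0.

(-3.1429,0); λ=-1 ⇒ h* = (22/7)/1 = 3.1429.

On y'=λy, z=hλ:
  y_{n+1} = y_n + z·[9/11·y_n + 2/11·y_{n+1}] ⇒ (1 − 2/11z)y_{n+1} = (1 + 9/11z)y_n
  Hence R(z) = (1 + 9/11z)/(1 − 2/11z).

Need |R(x)|<1, x<0.
x=-0.55: |R|=0.5000
R=−1: 1+9/11x = −1+2/11x ⇒ -7/11x=2 ⇒ x=2/(-7/11)=-3.1429
Confirm numerically:
  x=-2.910: |R|=0.90309 <1
  x=-2.793: |R|=0.85235 <1
  x=-2.078: |R|=0.50818 <1
  x=-3.529: |R|=1.14968 >1
  x=-3.290: |R|=1.05859 >1
  x=-3.168: |R|=1.01015 >1
Interval (-3.1429, 0).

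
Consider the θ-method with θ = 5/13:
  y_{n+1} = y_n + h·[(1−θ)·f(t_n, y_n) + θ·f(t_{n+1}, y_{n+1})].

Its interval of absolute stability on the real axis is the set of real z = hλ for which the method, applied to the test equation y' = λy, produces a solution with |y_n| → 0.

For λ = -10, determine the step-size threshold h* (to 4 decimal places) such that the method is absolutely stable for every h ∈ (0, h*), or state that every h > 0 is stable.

(-8.6667,0); λ=-10 ⇒ h* = (26/3)/10 = 0.8667.

With y'=λy (z=hλ):
  y_{n+1} = y_n + z·[8/13·y_n + 5/13·y_{n+1}] ⇒ (1 − 5/13z)y_{n+1} = (1 + 8/13z)y_n
  R(z) = (1 + 8/13z)/(1 − 5/13z).

Boundary: |R(x)|=1, x<0.
x=-1.1: |R|=0.2270
R=−1: 1+8/13x = −1+5/13x ⇒ -3/13x=2 ⇒ x=2/(-3/13)=-8.6667
Confirm numerically:
  x=-8.549: |R|=0.99367 <1
  x=-7.001: |R|=0.89591 <1
  x=-5.137: |R|=0.72628 <1
  x=-4.550: |R|=0.65455 <1
  x=-9.251: |R|=1.02958 >1
  x=-9.242: |R|=1.02915 >1
  x=-8.864: |R|=1.01033 >1
Stable set (-8.6667, 0).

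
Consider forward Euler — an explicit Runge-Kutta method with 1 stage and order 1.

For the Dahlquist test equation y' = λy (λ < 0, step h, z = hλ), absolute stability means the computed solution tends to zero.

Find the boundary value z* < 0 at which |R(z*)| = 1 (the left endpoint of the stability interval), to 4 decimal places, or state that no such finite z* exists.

Set f=λy, z=hλ:
  order 1, 1-stage ⇒ R(z)=1+z
  (e.g. R(-0.43)=0.57000, |R|=0.57000)

Solve |R(x)|<1 on ℝ⁻.
x=-0.43: |R|=0.5700
|R(-1.5)|=0.5000 |R(-1.13)|=0.1300 |R(-0.82)|=0.1800
Bisect:
  x_lo=-2.5347 |R|=1.5347  x_hi=-0.1626 |R|=0.8374
  mid=-1.34861 |R|=0.34861 →hi
  mid=-1.94163 |R|=0.94163 →hi
  mid=-2.23814 |R|=1.23814 →lo
  mid=-2.08989 |R|=1.08989 →lo
  mid=-2.01576 |R|=1.01576 →lo
  mid=-1.97870 |R|=0.97870 →hi
  mid=-1.99723 |R|=0.99723 →hi
  mid=-2.00649 |R|=1.00649 →lo
  ...
  [-2.00012,-1.99998] ⇒ x*=-2.0000
Stable set (-2.0000, 0).

z* = -2.0000.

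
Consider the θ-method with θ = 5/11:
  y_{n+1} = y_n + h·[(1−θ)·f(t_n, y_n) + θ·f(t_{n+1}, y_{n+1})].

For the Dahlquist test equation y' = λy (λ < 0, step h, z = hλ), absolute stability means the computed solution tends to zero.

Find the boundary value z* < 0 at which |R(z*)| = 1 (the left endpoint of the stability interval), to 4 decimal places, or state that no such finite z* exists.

z* = -22.0000.

Test eqn y'=λy, z=hλ:
  y_{n+1} = y_n + z·[6/11·y_n + 5/11·y_{n+1}] ⇒ (1 − 5/11z)y_{n+1} = (1 + 6/11z)y_n
  ⇒ R(z) = (1 + 6/11z)/(1 − 5/11z).

Need |R(x)|<1, x<0.
x=-1.48: |R|=0.1152
R=−1: 1+6/11x = −1+5/11x ⇒ -1/11x=2 ⇒ x=2/(-1/11)=-22.0000
Confirm numerically:
  x=-14.468: |R|=0.90962 <1
  x=-12.114: |R|=0.86187 <1
  x=-10.413: |R|=0.81627 <1
  x=-9.731: |R|=0.79433 <1
  x=-22.327: |R|=1.00267 >1
  x=-22.198: |R|=1.00162 >1
  x=-22.166: |R|=1.00136 >1
So |R|<1 on (-22.0000, 0).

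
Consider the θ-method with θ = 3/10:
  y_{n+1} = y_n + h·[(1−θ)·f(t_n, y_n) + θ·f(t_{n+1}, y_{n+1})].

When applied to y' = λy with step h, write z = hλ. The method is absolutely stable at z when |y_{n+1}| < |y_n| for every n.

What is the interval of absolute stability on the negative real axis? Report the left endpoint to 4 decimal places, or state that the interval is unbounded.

z∈(-5.0000,0).

Test eqn y'=λy, z=hλ:
  y_{n+1} = y_n + z·[7/10·y_n + 3/10·y_{n+1}] ⇒ (1 − 3/10z)y_{n+1} = (1 + 7/10z)y_n
  ⇒ R(z) = (1 + 7/10z)/(1 − 3/10z).

Solve |R(x)|<1 on ℝ⁻.
x=-1.79: |R|=0.1646
R=−1: 1+7/10x = −1+3/10x ⇒ -2/5x=2 ⇒ x=2/(-2/5)=-5.0000
Confirm numerically:
  x=-4.942: |R|=0.99065 <1
  x=-4.176: |R|=0.85369 <1
  x=-2.824: |R|=0.52880 <1
  x=-5.579: |R|=1.08662 >1
  x=-5.169: |R|=1.02650 >1
  x=-5.106: |R|=1.01675 >1
So |R|<1 on (-5.0000, 0).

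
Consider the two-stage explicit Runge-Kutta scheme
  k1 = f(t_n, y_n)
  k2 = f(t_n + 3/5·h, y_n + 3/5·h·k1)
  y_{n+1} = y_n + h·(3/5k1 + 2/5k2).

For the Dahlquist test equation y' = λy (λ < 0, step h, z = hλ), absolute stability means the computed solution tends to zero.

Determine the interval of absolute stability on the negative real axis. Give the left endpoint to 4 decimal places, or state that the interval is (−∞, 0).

(-4.1667, 0).

Set f=λy, z=hλ:
  k1=λy_n ⇒ h·k1=z·y_n;  k2=λ(1+3/5z)y_n ⇒ h·k2=z(1+3/5z)y_n
  y_{n+1}/y_n = 1 + 3/5z + 2/5z(1+3/5z) = 1 + z + 6/25z²
  so R(z) = 1 + z + 6/25z².

Solve |R(x)|<1 on ℝ⁻.
x=-0.87: |R|=0.3117
R=1: x+6/25x²=0 ⇒ x=−25/6=-4.1667; min R=1−1/(4·6/25)=-0.0417>−1
Confirm numerically:
  x=-2.992: |R|=0.15650 <1
  x=-1.924: |R|=0.03557 <1
  x=-1.838: |R|=0.02722 <1
  x=-4.714: |R|=1.61923 >1
  x=-4.693: |R|=1.59282 >1
  x=-4.671: |R|=1.56538 >1
Stable set (-4.1667, 0).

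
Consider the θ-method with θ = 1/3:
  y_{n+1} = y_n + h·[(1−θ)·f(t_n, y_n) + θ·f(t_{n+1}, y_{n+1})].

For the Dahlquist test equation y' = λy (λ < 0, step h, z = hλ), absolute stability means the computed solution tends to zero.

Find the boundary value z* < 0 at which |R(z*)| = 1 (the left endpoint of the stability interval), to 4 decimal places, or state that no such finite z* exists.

left endpoint -6.0000.

On y'=λy, z=hλ:
  y_{n+1} = y_n + z·[2/3·y_n + 1/3·y_{n+1}] ⇒ (1 − 1/3z)y_{n+1} = (1 + 2/3z)y_n
  R(z) = (1 + 2/3z)/(1 − 1/3z).

Solve |R(x)|<1 on ℝ⁻.
x=-1.14: |R|=0.1739
R=−1: 1+2/3x = −1+1/3x ⇒ -1/3x=2 ⇒ x=2/(-1/3)=-6.0000
Confirm numerically:
  x=-4.705: |R|=0.83193 <1
  x=-4.242: |R|=0.75725 <1
  x=-3.913: |R|=0.69811 <1
  x=-2.937: |R|=0.48408 <1
  x=-6.401: |R|=1.04266 >1
  x=-6.343: |R|=1.03671 >1
  x=-6.073: |R|=1.00805 >1
Stable set (-6.0000, 0).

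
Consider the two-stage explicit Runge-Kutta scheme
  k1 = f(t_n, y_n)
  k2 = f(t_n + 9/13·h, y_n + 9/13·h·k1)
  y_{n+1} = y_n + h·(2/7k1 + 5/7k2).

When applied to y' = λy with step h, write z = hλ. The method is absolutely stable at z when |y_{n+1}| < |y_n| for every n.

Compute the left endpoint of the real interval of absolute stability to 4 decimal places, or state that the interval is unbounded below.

left endpoint -2.0222.

Test eqn y'=λy, z=hλ:
  k1=λy_n ⇒ h·k1=z·y_n;  k2=λ(1+9/13z)y_n ⇒ h·k2=z(1+9/13z)y_n
  y_{n+1}/y_n = 1 + 2/7z + 5/7z(1+9/13z) = 1 + z + 45/91z²
  ⇒ R(z) = 1 + z + 45/91z².

Find x<0 with |R(x)|<1.
x=-0.76: |R|=0.5256
R=1: x+45/91x²=0 ⇒ x=−91/45=-2.0222; min R=1−1/(4·45/91)=0.4944>−1
Confirm numerically:
  x=-1.553: |R|=0.63965 <1
  x=-1.392: |R|=0.56619 <1
  x=-0.897: |R|=0.50088 <1
  x=-2.319: |R|=1.34033 >1
  x=-2.274: |R|=1.28313 >1
Stable set (-2.0222, 0).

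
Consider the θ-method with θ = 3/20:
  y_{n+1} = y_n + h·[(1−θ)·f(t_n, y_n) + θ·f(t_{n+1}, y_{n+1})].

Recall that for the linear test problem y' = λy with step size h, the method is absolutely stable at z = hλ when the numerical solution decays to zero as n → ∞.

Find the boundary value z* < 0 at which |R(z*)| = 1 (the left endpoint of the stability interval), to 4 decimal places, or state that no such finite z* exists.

Set f=λy, z=hλ:
  y_{n+1} = y_n + z·[17/20·y_n + 3/20·y_{n+1}] ⇒ (1 − 3/20z)y_{n+1} = (1 + 17/20z)y_n
  Hence R(z) = (1 + 17/20z)/(1 − 3/20z).

Find x<0 with |R(x)|<1.
x=-0.56: |R|=0.4834
R=−1: 1+17/20x = −1+3/20x ⇒ -7/10x=2 ⇒ x=2/(-7/10)=-2.8571
Confirm numerically:
  x=-2.615: |R|=0.87825 <1
  x=-2.340: |R|=0.73205 <1
  x=-2.226: |R|=0.66879 <1
  x=-3.243: |R|=1.18171 >1
  x=-3.091: |R|=1.11184 >1
Stable set (-2.8571, 0).

z* = -2.8571.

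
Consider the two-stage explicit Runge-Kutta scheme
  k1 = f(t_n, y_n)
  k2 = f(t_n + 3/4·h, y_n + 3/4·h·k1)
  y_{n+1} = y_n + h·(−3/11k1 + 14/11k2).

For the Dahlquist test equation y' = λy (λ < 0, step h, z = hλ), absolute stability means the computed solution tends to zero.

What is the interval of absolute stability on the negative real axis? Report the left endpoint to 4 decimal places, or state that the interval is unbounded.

(-1.0476, 0).

With y'=λy (z=hλ):
  k1=λy_n ⇒ h·k1=z·y_n;  k2=λ(1+3/4z)y_n ⇒ h·k2=z(1+3/4z)y_n
  y_{n+1}/y_n = 1 − 3/11z + 14/11z(1+3/4z) = 1 + z + 21/22z²
  so R(z) = 1 + z + 21/22z².

Find x<0 with |R(x)|<1.
x=-0.44: |R|=0.7448
R=1: x+21/22x²=0 ⇒ x=−22/21=-1.0476; min R=1−1/(4·21/22)=0.7381>−1
Confirm numerically:
  x=-0.921: |R|=0.88868 <1
  x=-0.734: |R|=0.78027 <1
  x=-0.508: |R|=0.73833 <1
  x=-1.363: |R|=1.41032 >1
  x=-1.138: |R|=1.09818 >1
So |R|<1 on (-1.0476, 0).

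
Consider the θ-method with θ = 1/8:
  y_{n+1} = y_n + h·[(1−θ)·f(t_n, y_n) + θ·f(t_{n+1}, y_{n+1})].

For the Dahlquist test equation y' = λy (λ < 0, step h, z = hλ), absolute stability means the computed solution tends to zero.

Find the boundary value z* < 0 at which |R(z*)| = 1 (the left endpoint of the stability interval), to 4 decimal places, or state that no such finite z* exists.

Test eqn y'=λy, z=hλ:
  y_{n+1} = y_n + z·[7/8·y_n + 1/8·y_{n+1}] ⇒ (1 − 1/8z)y_{n+1} = (1 + 7/8z)y_n
  Hence R(z) = (1 + 7/8z)/(1 − 1/8z).

Boundary: |R(x)|=1, x<0.
x=-1.74: |R|=0.4292
R=−1: 1+7/8x = −1+1/8x ⇒ -3/4x=2 ⇒ x=2/(-3/4)=-2.6667
Confirm numerically:
  x=-2.441: |R|=0.87032 <1
  x=-2.437: |R|=0.86797 <1
  x=-2.097: |R|=0.66148 <1
  x=-1.595: |R|=0.32986 <1
  x=-3.140: |R|=1.25494 >1
  x=-3.038: |R|=1.20185 >1
  x=-2.797: |R|=1.07243 >1
Stable set (-2.6667, 0).

left endpoint -2.6667.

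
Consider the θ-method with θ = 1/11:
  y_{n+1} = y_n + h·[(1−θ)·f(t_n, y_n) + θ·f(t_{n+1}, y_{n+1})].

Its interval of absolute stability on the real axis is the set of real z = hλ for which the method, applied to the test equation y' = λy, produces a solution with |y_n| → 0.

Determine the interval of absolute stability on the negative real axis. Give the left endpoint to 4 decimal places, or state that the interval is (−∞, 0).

Test eqn y'=λy, z=hλ:
  y_{n+1} = y_n + z·[10/11·y_n + 1/11·y_{n+1}] ⇒ (1 − 1/11z)y_{n+1} = (1 + 10/11z)y_n
  so R(z) = (1 + 10/11z)/(1 − 1/11z).

Need |R(x)|<1, x<0.
x=-0.62: |R|=0.4131
R=−1: 1+10/11x = −1+1/11x ⇒ -9/11x=2 ⇒ x=2/(-9/11)=-2.4444
Confirm numerically:
  x=-2.117: |R|=0.77533 <1
  x=-1.795: |R|=0.54318 <1
  x=-1.077: |R|=0.01904 <1
  x=-2.841: |R|=1.25786 >1
  x=-2.772: |R|=1.21406 >1
  x=-2.501: |R|=1.03770 >1
So |R|<1 on (-2.4444, 0).

z∈(-2.4444,0).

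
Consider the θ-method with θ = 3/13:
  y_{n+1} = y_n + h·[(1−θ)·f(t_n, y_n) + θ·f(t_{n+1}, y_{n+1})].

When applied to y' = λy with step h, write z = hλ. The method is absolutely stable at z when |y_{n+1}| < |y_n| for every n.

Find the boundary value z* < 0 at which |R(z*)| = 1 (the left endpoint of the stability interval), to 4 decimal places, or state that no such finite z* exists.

On y'=λy, z=hλ:
  y_{n+1} = y_n + z·[10/13·y_n + 3/13·y_{n+1}] ⇒ (1 − 3/13z)y_{n+1} = (1 + 10/13z)y_n
  so R(z) = (1 + 10/13z)/(1 − 3/13z).

Find x<0 with |R(x)|<1.
x=-0.89: |R|=0.2616
R=−1: 1+10/13x = −1+3/13x ⇒ -7/13x=2 ⇒ x=2/(-7/13)=-3.7143
Confirm numerically:
  x=-3.691: |R|=0.99323 <1
  x=-3.375: |R|=0.89730 <1
  x=-2.033: |R|=0.38379 <1
  x=-1.808: |R|=0.27573 <1
  x=-4.255: |R|=1.14690 >1
  x=-3.919: |R|=1.05788 >1
  x=-3.873: |R|=1.04513 >1
Interval (-3.7143, 0).

z* = -3.7143.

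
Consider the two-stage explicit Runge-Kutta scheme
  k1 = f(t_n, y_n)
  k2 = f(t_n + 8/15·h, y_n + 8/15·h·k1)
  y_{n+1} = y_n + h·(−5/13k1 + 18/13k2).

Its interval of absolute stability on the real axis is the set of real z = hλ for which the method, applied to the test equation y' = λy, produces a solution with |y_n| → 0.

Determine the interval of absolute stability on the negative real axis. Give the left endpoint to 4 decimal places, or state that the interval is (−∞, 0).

With y'=λy (z=hλ):
  k1=λy_n ⇒ h·k1=z·y_n;  k2=λ(1+8/15z)y_n ⇒ h·k2=z(1+8/15z)y_n
  y_{n+1}/y_n = 1 − 5/13z + 18/13z(1+8/15z) = 1 + z + 48/65z²
  so R(z) = 1 + z + 48/65z².

Solve |R(x)|<1 on ℝ⁻.
x=-1.14: |R|=0.8197
R=1: x+48/65x²=0 ⇒ x=−65/48=-1.3542; min R=1−1/(4·48/65)=0.6615>−1
Confirm numerically:
  x=-1.164: |R|=0.83654 <1
  x=-0.771: |R|=0.66797 <1
  x=-0.711: |R|=0.66231 <1
  x=-0.564: |R|=0.67090 <1
  x=-1.817: |R|=1.62102 >1
  x=-1.715: |R|=1.45698 >1
So |R|<1 on (-1.3542, 0).

z∈(-1.3542,0).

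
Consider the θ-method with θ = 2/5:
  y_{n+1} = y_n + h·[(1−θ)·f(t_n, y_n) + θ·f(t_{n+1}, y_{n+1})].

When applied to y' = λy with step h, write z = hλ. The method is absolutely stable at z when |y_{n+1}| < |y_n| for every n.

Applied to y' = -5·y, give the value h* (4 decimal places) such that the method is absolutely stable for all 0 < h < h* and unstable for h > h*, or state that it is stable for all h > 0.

On y'=λy, z=hλ:
  y_{n+1} = y_n + z·[3/5·y_n + 2/5·y_{n+1}] ⇒ (1 − 2/5z)y_{n+1} = (1 + 3/5z)y_n
  R(z) = (1 + 3/5z)/(1 − 2/5z).

Need |R(x)|<1, x<0.
x=-0.92: |R|=0.3275
R=−1: 1+3/5x = −1+2/5x ⇒ -1/5x=2 ⇒ x=2/(-1/5)=-10.0000
Confirm numerically:
  x=-6.019: |R|=0.76635 <1
  x=-5.317: |R|=0.70046 <1
  x=-4.898: |R|=0.65518 <1
  x=-4.196: |R|=0.56661 <1
  x=-10.534: |R|=1.02048 >1
  x=-10.215: |R|=1.00845 >1
So |R|<1 on (-10.0000, 0).

(-10.0000,0); λ=-5 ⇒ h* = (10)/5 = 2.0000.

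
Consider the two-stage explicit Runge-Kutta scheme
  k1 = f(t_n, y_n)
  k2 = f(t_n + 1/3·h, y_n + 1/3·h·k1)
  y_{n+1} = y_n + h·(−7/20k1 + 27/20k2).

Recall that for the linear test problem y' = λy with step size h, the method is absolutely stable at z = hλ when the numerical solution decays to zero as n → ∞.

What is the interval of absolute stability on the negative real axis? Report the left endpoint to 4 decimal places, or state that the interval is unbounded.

(-2.2222, 0).

With y'=λy (z=hλ):
  k1=λy_n ⇒ h·k1=z·y_n;  k2=λ(1+1/3z)y_n ⇒ h·k2=z(1+1/3z)y_n
  y_{n+1}/y_n = 1 − 7/20z + 27/20z(1+1/3z) = 1 + z + 9/20z²
  R(z) = 1 + z + 9/20z².

Find x<0 with |R(x)|<1.
x=-1.68: |R|=0.5901
R=1: x+9/20x²=0 ⇒ x=−20/9=-2.2222; min R=1−1/(4·9/20)=0.4444>−1
Confirm numerically:
  x=-2.008: |R|=0.80643 <1
  x=-1.989: |R|=0.79125 <1
  x=-1.576: |R|=0.54170 <1
  x=-1.240: |R|=0.45192 <1
  x=-2.541: |R|=1.36451 >1
  x=-2.314: |R|=1.09557 >1
  x=-2.252: |R|=1.03018 >1
Stable set (-2.2222, 0).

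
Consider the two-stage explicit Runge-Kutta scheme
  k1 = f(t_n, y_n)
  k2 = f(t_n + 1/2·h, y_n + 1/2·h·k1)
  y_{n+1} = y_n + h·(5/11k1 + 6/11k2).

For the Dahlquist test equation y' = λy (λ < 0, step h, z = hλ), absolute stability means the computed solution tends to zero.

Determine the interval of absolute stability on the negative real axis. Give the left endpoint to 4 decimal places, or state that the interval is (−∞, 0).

On y'=λy, z=hλ:
  k1=λy_n ⇒ h·k1=z·y_n;  k2=λ(1+1/2z)y_n ⇒ h·k2=z(1+1/2z)y_n
  y_{n+1}/y_n = 1 + 5/11z + 6/11z(1+1/2z) = 1 + z + 3/11z²
  Hence R(z) = 1 + z + 3/11z².

Need |R(x)|<1, x<0.
x=-0.85: |R|=0.3470
R=1: x+3/11x²=0 ⇒ x=−11/3=-3.6667; min R=1−1/(4·3/11)=0.0833>−1
Confirm numerically:
  x=-3.622: |R|=0.95588 <1
  x=-3.366: |R|=0.72399 <1
  x=-2.873: |R|=0.37813 <1
  x=-2.596: |R|=0.24197 <1
  x=-4.194: |R|=1.60317 >1
  x=-3.932: |R|=1.28453 >1
  x=-3.863: |R|=1.20685 >1
Stable set (-3.6667, 0).

z∈(-3.6667,0).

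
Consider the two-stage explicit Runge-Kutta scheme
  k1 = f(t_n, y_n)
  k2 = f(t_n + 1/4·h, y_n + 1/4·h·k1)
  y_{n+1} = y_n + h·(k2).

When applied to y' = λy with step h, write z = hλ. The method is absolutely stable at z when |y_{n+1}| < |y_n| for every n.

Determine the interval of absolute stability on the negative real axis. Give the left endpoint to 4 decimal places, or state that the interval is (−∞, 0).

Set f=λy, z=hλ:
  k1=λy_n ⇒ h·k1=z·y_n;  k2=λ(1+1/4z)y_n ⇒ h·k2=z(1+1/4z)y_n
  y_{n+1}/y_n = 1 + z(1+1/4z) = 1 + z + 1/4z²
  R(z) = 1 + z + 1/4z².

Solve |R(x)|<1 on ℝ⁻.
x=-1.68: |R|=0.0256
R=1: x+1/4x²=0 ⇒ x=−4=-4.0000; min R=1−1/(4·1/4)=0.0000>−1
Confirm numerically:
  x=-3.282: |R|=0.41088 <1
  x=-3.066: |R|=0.28409 <1
  x=-2.400: |R|=0.04000 <1
  x=-1.991: |R|=0.00002 <1
  x=-4.433: |R|=1.47987 >1
  x=-4.325: |R|=1.35141 >1
Stable set (-4.0000, 0).

(-4.0000, 0).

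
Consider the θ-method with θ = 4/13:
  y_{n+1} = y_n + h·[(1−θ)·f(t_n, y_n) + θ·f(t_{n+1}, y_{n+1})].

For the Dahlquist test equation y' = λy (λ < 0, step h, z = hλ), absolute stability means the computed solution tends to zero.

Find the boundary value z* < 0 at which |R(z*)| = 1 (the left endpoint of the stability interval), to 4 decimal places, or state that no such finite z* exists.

With y'=λy (z=hλ):
  y_{n+1} = y_n + z·[9/13·y_n + 4/13·y_{n+1}] ⇒ (1 − 4/13z)y_{n+1} = (1 + 9/13z)y_n
  Hence R(z) = (1 + 9/13z)/(1 − 4/13z).

Boundary: |R(x)|=1, x<0.
x=-0.92: |R|=0.2830
R=−1: 1+9/13x = −1+4/13x ⇒ -5/13x=2 ⇒ x=2/(-5/13)=-5.2000
Confirm numerically:
  x=-3.393: |R|=0.65998 <1
  x=-3.190: |R|=0.60986 <1
  x=-2.961: |R|=0.54939 <1
  x=-2.446: |R|=0.39563 <1
  x=-5.606: |R|=1.05731 >1
  x=-5.516: |R|=1.04506 >1
So |R|<1 on (-5.2000, 0).

z* = -5.2000.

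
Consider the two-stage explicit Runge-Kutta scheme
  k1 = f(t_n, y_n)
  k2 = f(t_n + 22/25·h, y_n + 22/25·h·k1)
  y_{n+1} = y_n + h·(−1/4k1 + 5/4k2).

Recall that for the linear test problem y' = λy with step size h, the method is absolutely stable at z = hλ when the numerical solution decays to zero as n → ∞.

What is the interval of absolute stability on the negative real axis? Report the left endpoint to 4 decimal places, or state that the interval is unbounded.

Test eqn y'=λy, z=hλ:
  k1=λy_n ⇒ h·k1=z·y_n;  k2=λ(1+22/25z)y_n ⇒ h·k2=z(1+22/25z)y_n
  y_{n+1}/y_n = 1 − 1/4z + 5/4z(1+22/25z) = 1 + z + 11/10z²
  ⇒ R(z) = 1 + z + 11/10z².

Need |R(x)|<1, x<0.
x=-0.59: |R|=0.7929
R=1: x+11/10x²=0 ⇒ x=−10/11=-0.9091; min R=1−1/(4·11/10)=0.7727>−1
Confirm numerically:
  x=-0.730: |R|=0.85619 <1
  x=-0.667: |R|=0.82238 <1
  x=-0.509: |R|=0.77599 <1
  x=-1.463: |R|=1.89141 >1
  x=-1.394: |R|=1.74356 >1
  x=-1.351: |R|=1.65672 >1
So |R|<1 on (-0.9091, 0).

(-0.9091, 0).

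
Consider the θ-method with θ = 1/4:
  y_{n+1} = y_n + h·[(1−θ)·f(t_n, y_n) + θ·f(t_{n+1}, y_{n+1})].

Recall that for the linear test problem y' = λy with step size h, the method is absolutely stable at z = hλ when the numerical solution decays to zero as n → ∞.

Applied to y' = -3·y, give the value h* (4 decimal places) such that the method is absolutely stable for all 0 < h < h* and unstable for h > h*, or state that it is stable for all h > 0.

Test eqn y'=λy, z=hλ:
  y_{n+1} = y_n + z·[3/4·y_n + 1/4·y_{n+1}] ⇒ (1 − 1/4z)y_{n+1} = (1 + 3/4z)y_n
  R(z) = (1 + 3/4z)/(1 − 1/4z).

Solve |R(x)|<1 on ℝ⁻.
x=-1.15: |R|=0.1068
R=−1: 1+3/4x = −1+1/4x ⇒ -1/2x=2 ⇒ x=2/(-1/2)=-4.0000
Confirm numerically:
  x=-2.942: |R|=0.69519 <1
  x=-2.318: |R|=0.46755 <1
  x=-2.105: |R|=0.37920 <1
  x=-1.669: |R|=0.17763 <1
  x=-4.484: |R|=1.11410 >1
  x=-4.474: |R|=1.11187 >1
  x=-4.029: |R|=1.00722 >1
Interval (-4.0000, 0).

(-4.0000,0); λ=-3 ⇒ h* = (4)/3 = 1.3333.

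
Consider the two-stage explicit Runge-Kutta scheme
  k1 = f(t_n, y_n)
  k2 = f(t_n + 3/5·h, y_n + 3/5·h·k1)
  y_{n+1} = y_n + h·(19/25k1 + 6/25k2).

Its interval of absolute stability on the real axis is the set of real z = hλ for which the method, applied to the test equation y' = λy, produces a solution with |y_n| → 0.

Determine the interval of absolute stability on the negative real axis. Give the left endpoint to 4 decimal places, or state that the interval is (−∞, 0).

z∈(-6.9444,0).

On y'=λy, z=hλ:
  k1=λy_n ⇒ h·k1=z·y_n;  k2=λ(1+3/5z)y_n ⇒ h·k2=z(1+3/5z)y_n
  y_{n+1}/y_n = 1 + 19/25z + 6/25z(1+3/5z) = 1 + z + 18/125z²
  R(z) = 1 + z + 18/125z².

Solve |R(x)|<1 on ℝ⁻.
x=-1.25: |R|=0.0250
R=1: x+18/125x²=0 ⇒ x=−125/18=-6.9444; min R=1−1/(4·18/125)=-0.7361>−1
Confirm numerically:
  x=-5.324: |R|=0.24232 <1
  x=-4.563: |R|=0.56478 <1
  x=-4.113: |R|=0.67699 <1
  x=-7.223: |R|=1.28973 >1
  x=-6.977: |R|=1.03271 >1
Interval (-6.9444, 0).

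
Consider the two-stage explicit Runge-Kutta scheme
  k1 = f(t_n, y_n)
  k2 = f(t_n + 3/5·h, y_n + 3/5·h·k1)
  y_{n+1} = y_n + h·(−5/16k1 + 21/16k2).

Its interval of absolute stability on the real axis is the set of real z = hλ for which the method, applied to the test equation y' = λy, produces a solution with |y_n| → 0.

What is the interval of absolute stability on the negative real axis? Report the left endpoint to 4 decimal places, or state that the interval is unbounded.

(-1.2698, 0).

On y'=λy, z=hλ:
  k1=λy_n ⇒ h·k1=z·y_n;  k2=λ(1+3/5z)y_n ⇒ h·k2=z(1+3/5z)y_n
  y_{n+1}/y_n = 1 − 5/16z + 21/16z(1+3/5z) = 1 + z + 63/80z²
  Hence R(z) = 1 + z + 63/80z².

Need |R(x)|<1, x<0.
x=-0.99: |R|=0.7818
R=1: x+63/80x²=0 ⇒ x=−80/63=-1.2698; min R=1−1/(4·63/80)=0.6825>−1
Confirm numerically:
  x=-1.121: |R|=0.86860 <1
  x=-0.889: |R|=0.73338 <1
  x=-0.658: |R|=0.68296 <1
  x=-0.654: |R|=0.68283 <1
  x=-1.737: |R|=1.63902 >1
  x=-1.583: |R|=1.39039 >1
  x=-1.442: |R|=1.19550 >1
Stable set (-1.2698, 0).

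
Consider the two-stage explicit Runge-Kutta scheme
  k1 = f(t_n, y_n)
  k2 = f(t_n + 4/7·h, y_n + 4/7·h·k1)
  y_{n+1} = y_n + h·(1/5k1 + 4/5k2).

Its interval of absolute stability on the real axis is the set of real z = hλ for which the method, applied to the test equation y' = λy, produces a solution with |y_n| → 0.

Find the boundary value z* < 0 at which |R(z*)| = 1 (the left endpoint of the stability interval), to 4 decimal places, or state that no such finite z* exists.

Test eqn y'=λy, z=hλ:
  k1=λy_n ⇒ h·k1=z·y_n;  k2=λ(1+4/7z)y_n ⇒ h·k2=z(1+4/7z)y_n
  y_{n+1}/y_n = 1 + 1/5z + 4/5z(1+4/7z) = 1 + z + 16/35z²
  ⇒ R(z) = 1 + z + 16/35z².

Find x<0 with |R(x)|<1.
x=-0.89: |R|=0.4721
R=1: x+16/35x²=0 ⇒ x=−35/16=-2.1875; min R=1−1/(4·16/35)=0.4531>−1
Confirm numerically:
  x=-1.381: |R|=0.49085 <1
  x=-0.978: |R|=0.45925 <1
  x=-0.933: |R|=0.46494 <1
  x=-2.727: |R|=1.67256 >1
  x=-2.702: |R|=1.63551 >1
Stable set (-2.1875, 0).

left endpoint -2.1875.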